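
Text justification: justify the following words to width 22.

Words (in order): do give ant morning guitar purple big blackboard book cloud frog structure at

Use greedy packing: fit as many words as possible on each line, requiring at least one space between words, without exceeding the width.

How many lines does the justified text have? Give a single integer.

Answer: 4

Derivation:
Line 1: ['do', 'give', 'ant', 'morning'] (min_width=19, slack=3)
Line 2: ['guitar', 'purple', 'big'] (min_width=17, slack=5)
Line 3: ['blackboard', 'book', 'cloud'] (min_width=21, slack=1)
Line 4: ['frog', 'structure', 'at'] (min_width=17, slack=5)
Total lines: 4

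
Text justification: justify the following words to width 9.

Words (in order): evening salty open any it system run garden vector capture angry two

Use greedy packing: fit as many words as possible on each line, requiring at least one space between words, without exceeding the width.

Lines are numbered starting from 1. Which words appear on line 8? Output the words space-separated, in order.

Line 1: ['evening'] (min_width=7, slack=2)
Line 2: ['salty'] (min_width=5, slack=4)
Line 3: ['open', 'any'] (min_width=8, slack=1)
Line 4: ['it', 'system'] (min_width=9, slack=0)
Line 5: ['run'] (min_width=3, slack=6)
Line 6: ['garden'] (min_width=6, slack=3)
Line 7: ['vector'] (min_width=6, slack=3)
Line 8: ['capture'] (min_width=7, slack=2)
Line 9: ['angry', 'two'] (min_width=9, slack=0)

Answer: capture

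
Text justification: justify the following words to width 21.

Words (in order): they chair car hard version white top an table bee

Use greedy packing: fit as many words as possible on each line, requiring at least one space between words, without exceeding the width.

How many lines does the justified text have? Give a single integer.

Line 1: ['they', 'chair', 'car', 'hard'] (min_width=19, slack=2)
Line 2: ['version', 'white', 'top', 'an'] (min_width=20, slack=1)
Line 3: ['table', 'bee'] (min_width=9, slack=12)
Total lines: 3

Answer: 3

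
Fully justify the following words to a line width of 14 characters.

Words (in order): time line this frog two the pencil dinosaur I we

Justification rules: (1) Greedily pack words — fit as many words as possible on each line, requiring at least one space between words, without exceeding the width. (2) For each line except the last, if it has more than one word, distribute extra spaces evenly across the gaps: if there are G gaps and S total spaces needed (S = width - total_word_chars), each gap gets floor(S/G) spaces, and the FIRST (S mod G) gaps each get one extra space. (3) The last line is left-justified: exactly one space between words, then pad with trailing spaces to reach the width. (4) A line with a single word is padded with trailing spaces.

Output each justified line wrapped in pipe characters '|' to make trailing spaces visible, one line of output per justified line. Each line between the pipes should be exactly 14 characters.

Line 1: ['time', 'line', 'this'] (min_width=14, slack=0)
Line 2: ['frog', 'two', 'the'] (min_width=12, slack=2)
Line 3: ['pencil'] (min_width=6, slack=8)
Line 4: ['dinosaur', 'I', 'we'] (min_width=13, slack=1)

Answer: |time line this|
|frog  two  the|
|pencil        |
|dinosaur I we |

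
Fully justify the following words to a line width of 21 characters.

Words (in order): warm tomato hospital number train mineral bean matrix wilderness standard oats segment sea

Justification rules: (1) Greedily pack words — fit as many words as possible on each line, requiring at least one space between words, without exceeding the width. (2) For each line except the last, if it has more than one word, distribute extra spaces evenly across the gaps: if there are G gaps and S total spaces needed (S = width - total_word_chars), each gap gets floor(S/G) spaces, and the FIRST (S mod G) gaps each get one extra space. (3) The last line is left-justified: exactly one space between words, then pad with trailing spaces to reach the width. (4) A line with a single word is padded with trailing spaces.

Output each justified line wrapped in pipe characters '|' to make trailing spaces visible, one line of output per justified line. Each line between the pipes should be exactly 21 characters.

Line 1: ['warm', 'tomato', 'hospital'] (min_width=20, slack=1)
Line 2: ['number', 'train', 'mineral'] (min_width=20, slack=1)
Line 3: ['bean', 'matrix'] (min_width=11, slack=10)
Line 4: ['wilderness', 'standard'] (min_width=19, slack=2)
Line 5: ['oats', 'segment', 'sea'] (min_width=16, slack=5)

Answer: |warm  tomato hospital|
|number  train mineral|
|bean           matrix|
|wilderness   standard|
|oats segment sea     |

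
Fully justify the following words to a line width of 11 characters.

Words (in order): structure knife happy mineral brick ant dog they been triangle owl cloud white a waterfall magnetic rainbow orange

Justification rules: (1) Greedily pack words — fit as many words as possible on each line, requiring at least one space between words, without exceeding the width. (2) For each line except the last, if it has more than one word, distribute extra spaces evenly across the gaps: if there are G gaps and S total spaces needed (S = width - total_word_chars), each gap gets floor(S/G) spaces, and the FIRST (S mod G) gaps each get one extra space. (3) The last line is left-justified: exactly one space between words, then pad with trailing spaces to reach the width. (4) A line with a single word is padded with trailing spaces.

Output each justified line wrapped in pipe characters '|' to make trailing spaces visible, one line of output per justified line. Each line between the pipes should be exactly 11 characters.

Line 1: ['structure'] (min_width=9, slack=2)
Line 2: ['knife', 'happy'] (min_width=11, slack=0)
Line 3: ['mineral'] (min_width=7, slack=4)
Line 4: ['brick', 'ant'] (min_width=9, slack=2)
Line 5: ['dog', 'they'] (min_width=8, slack=3)
Line 6: ['been'] (min_width=4, slack=7)
Line 7: ['triangle'] (min_width=8, slack=3)
Line 8: ['owl', 'cloud'] (min_width=9, slack=2)
Line 9: ['white', 'a'] (min_width=7, slack=4)
Line 10: ['waterfall'] (min_width=9, slack=2)
Line 11: ['magnetic'] (min_width=8, slack=3)
Line 12: ['rainbow'] (min_width=7, slack=4)
Line 13: ['orange'] (min_width=6, slack=5)

Answer: |structure  |
|knife happy|
|mineral    |
|brick   ant|
|dog    they|
|been       |
|triangle   |
|owl   cloud|
|white     a|
|waterfall  |
|magnetic   |
|rainbow    |
|orange     |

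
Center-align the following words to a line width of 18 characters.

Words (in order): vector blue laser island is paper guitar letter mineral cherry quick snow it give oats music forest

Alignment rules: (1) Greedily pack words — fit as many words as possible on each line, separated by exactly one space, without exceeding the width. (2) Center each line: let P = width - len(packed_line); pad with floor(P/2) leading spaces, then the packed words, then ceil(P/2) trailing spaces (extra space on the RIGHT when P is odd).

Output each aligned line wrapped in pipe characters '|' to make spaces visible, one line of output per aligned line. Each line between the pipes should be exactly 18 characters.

Answer: |vector blue laser |
| island is paper  |
|  guitar letter   |
|  mineral cherry  |
|quick snow it give|
|oats music forest |

Derivation:
Line 1: ['vector', 'blue', 'laser'] (min_width=17, slack=1)
Line 2: ['island', 'is', 'paper'] (min_width=15, slack=3)
Line 3: ['guitar', 'letter'] (min_width=13, slack=5)
Line 4: ['mineral', 'cherry'] (min_width=14, slack=4)
Line 5: ['quick', 'snow', 'it', 'give'] (min_width=18, slack=0)
Line 6: ['oats', 'music', 'forest'] (min_width=17, slack=1)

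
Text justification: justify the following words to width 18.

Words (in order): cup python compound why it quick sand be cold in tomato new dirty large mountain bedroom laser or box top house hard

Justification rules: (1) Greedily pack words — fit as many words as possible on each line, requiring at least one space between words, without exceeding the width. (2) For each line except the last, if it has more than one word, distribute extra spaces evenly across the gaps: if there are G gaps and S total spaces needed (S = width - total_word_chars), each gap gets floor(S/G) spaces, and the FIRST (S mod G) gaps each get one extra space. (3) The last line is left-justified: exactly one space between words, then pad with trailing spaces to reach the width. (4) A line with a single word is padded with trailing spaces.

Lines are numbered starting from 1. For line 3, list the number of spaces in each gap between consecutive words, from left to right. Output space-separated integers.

Line 1: ['cup', 'python'] (min_width=10, slack=8)
Line 2: ['compound', 'why', 'it'] (min_width=15, slack=3)
Line 3: ['quick', 'sand', 'be', 'cold'] (min_width=18, slack=0)
Line 4: ['in', 'tomato', 'new'] (min_width=13, slack=5)
Line 5: ['dirty', 'large'] (min_width=11, slack=7)
Line 6: ['mountain', 'bedroom'] (min_width=16, slack=2)
Line 7: ['laser', 'or', 'box', 'top'] (min_width=16, slack=2)
Line 8: ['house', 'hard'] (min_width=10, slack=8)

Answer: 1 1 1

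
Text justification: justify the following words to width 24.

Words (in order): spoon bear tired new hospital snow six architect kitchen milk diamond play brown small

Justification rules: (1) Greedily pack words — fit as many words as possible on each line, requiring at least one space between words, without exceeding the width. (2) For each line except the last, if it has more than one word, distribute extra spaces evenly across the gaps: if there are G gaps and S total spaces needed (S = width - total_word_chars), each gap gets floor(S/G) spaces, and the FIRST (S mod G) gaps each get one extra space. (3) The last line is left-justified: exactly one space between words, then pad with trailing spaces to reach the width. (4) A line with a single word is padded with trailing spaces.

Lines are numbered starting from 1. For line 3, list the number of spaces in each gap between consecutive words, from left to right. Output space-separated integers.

Line 1: ['spoon', 'bear', 'tired', 'new'] (min_width=20, slack=4)
Line 2: ['hospital', 'snow', 'six'] (min_width=17, slack=7)
Line 3: ['architect', 'kitchen', 'milk'] (min_width=22, slack=2)
Line 4: ['diamond', 'play', 'brown', 'small'] (min_width=24, slack=0)

Answer: 2 2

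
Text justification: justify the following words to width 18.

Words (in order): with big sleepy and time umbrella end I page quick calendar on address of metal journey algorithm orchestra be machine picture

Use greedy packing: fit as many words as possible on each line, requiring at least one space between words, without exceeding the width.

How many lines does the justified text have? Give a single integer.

Line 1: ['with', 'big', 'sleepy'] (min_width=15, slack=3)
Line 2: ['and', 'time', 'umbrella'] (min_width=17, slack=1)
Line 3: ['end', 'I', 'page', 'quick'] (min_width=16, slack=2)
Line 4: ['calendar', 'on'] (min_width=11, slack=7)
Line 5: ['address', 'of', 'metal'] (min_width=16, slack=2)
Line 6: ['journey', 'algorithm'] (min_width=17, slack=1)
Line 7: ['orchestra', 'be'] (min_width=12, slack=6)
Line 8: ['machine', 'picture'] (min_width=15, slack=3)
Total lines: 8

Answer: 8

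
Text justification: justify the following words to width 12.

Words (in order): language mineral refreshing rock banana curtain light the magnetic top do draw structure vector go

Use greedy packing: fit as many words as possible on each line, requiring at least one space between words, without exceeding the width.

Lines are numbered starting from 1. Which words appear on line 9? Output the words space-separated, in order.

Answer: structure

Derivation:
Line 1: ['language'] (min_width=8, slack=4)
Line 2: ['mineral'] (min_width=7, slack=5)
Line 3: ['refreshing'] (min_width=10, slack=2)
Line 4: ['rock', 'banana'] (min_width=11, slack=1)
Line 5: ['curtain'] (min_width=7, slack=5)
Line 6: ['light', 'the'] (min_width=9, slack=3)
Line 7: ['magnetic', 'top'] (min_width=12, slack=0)
Line 8: ['do', 'draw'] (min_width=7, slack=5)
Line 9: ['structure'] (min_width=9, slack=3)
Line 10: ['vector', 'go'] (min_width=9, slack=3)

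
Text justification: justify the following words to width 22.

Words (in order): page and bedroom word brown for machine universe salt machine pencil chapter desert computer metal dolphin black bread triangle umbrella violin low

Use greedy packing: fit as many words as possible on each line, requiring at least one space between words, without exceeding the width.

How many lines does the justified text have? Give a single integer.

Line 1: ['page', 'and', 'bedroom', 'word'] (min_width=21, slack=1)
Line 2: ['brown', 'for', 'machine'] (min_width=17, slack=5)
Line 3: ['universe', 'salt', 'machine'] (min_width=21, slack=1)
Line 4: ['pencil', 'chapter', 'desert'] (min_width=21, slack=1)
Line 5: ['computer', 'metal', 'dolphin'] (min_width=22, slack=0)
Line 6: ['black', 'bread', 'triangle'] (min_width=20, slack=2)
Line 7: ['umbrella', 'violin', 'low'] (min_width=19, slack=3)
Total lines: 7

Answer: 7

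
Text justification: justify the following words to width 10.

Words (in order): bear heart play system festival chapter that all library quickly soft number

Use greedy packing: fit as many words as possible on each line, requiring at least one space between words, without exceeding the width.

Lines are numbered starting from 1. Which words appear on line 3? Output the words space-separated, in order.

Answer: system

Derivation:
Line 1: ['bear', 'heart'] (min_width=10, slack=0)
Line 2: ['play'] (min_width=4, slack=6)
Line 3: ['system'] (min_width=6, slack=4)
Line 4: ['festival'] (min_width=8, slack=2)
Line 5: ['chapter'] (min_width=7, slack=3)
Line 6: ['that', 'all'] (min_width=8, slack=2)
Line 7: ['library'] (min_width=7, slack=3)
Line 8: ['quickly'] (min_width=7, slack=3)
Line 9: ['soft'] (min_width=4, slack=6)
Line 10: ['number'] (min_width=6, slack=4)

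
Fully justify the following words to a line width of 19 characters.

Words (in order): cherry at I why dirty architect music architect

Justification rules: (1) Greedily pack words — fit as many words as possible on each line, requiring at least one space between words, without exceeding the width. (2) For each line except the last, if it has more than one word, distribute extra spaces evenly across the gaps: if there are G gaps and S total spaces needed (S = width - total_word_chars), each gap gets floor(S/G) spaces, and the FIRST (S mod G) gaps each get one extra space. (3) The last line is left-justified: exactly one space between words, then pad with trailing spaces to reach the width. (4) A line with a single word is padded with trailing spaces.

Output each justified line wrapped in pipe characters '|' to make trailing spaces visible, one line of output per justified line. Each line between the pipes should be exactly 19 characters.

Line 1: ['cherry', 'at', 'I', 'why'] (min_width=15, slack=4)
Line 2: ['dirty', 'architect'] (min_width=15, slack=4)
Line 3: ['music', 'architect'] (min_width=15, slack=4)

Answer: |cherry   at  I  why|
|dirty     architect|
|music architect    |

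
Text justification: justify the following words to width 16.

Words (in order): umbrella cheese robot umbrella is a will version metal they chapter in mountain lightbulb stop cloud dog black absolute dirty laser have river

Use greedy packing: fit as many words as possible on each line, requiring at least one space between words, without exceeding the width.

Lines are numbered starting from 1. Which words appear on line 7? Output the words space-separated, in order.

Answer: lightbulb stop

Derivation:
Line 1: ['umbrella', 'cheese'] (min_width=15, slack=1)
Line 2: ['robot', 'umbrella'] (min_width=14, slack=2)
Line 3: ['is', 'a', 'will'] (min_width=9, slack=7)
Line 4: ['version', 'metal'] (min_width=13, slack=3)
Line 5: ['they', 'chapter', 'in'] (min_width=15, slack=1)
Line 6: ['mountain'] (min_width=8, slack=8)
Line 7: ['lightbulb', 'stop'] (min_width=14, slack=2)
Line 8: ['cloud', 'dog', 'black'] (min_width=15, slack=1)
Line 9: ['absolute', 'dirty'] (min_width=14, slack=2)
Line 10: ['laser', 'have', 'river'] (min_width=16, slack=0)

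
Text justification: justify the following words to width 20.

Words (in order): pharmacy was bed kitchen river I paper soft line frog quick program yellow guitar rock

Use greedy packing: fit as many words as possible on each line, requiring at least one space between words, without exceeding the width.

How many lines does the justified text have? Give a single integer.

Answer: 5

Derivation:
Line 1: ['pharmacy', 'was', 'bed'] (min_width=16, slack=4)
Line 2: ['kitchen', 'river', 'I'] (min_width=15, slack=5)
Line 3: ['paper', 'soft', 'line', 'frog'] (min_width=20, slack=0)
Line 4: ['quick', 'program', 'yellow'] (min_width=20, slack=0)
Line 5: ['guitar', 'rock'] (min_width=11, slack=9)
Total lines: 5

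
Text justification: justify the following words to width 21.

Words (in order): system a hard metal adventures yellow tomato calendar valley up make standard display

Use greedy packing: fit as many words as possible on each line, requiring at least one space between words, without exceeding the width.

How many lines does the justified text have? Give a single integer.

Line 1: ['system', 'a', 'hard', 'metal'] (min_width=19, slack=2)
Line 2: ['adventures', 'yellow'] (min_width=17, slack=4)
Line 3: ['tomato', 'calendar'] (min_width=15, slack=6)
Line 4: ['valley', 'up', 'make'] (min_width=14, slack=7)
Line 5: ['standard', 'display'] (min_width=16, slack=5)
Total lines: 5

Answer: 5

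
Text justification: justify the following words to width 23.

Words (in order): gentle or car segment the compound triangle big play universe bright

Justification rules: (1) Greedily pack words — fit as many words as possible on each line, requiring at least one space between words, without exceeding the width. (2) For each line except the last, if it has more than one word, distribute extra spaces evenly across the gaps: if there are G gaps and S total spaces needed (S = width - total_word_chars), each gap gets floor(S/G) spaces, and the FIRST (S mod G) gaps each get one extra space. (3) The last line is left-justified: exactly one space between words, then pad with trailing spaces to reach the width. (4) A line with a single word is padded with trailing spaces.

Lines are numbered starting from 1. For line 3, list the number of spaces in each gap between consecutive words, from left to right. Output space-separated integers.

Answer: 4 4

Derivation:
Line 1: ['gentle', 'or', 'car', 'segment'] (min_width=21, slack=2)
Line 2: ['the', 'compound', 'triangle'] (min_width=21, slack=2)
Line 3: ['big', 'play', 'universe'] (min_width=17, slack=6)
Line 4: ['bright'] (min_width=6, slack=17)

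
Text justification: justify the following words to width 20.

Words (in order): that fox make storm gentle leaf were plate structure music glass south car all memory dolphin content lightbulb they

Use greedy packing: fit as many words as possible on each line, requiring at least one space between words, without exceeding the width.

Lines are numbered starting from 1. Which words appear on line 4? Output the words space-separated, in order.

Answer: music glass south

Derivation:
Line 1: ['that', 'fox', 'make', 'storm'] (min_width=19, slack=1)
Line 2: ['gentle', 'leaf', 'were'] (min_width=16, slack=4)
Line 3: ['plate', 'structure'] (min_width=15, slack=5)
Line 4: ['music', 'glass', 'south'] (min_width=17, slack=3)
Line 5: ['car', 'all', 'memory'] (min_width=14, slack=6)
Line 6: ['dolphin', 'content'] (min_width=15, slack=5)
Line 7: ['lightbulb', 'they'] (min_width=14, slack=6)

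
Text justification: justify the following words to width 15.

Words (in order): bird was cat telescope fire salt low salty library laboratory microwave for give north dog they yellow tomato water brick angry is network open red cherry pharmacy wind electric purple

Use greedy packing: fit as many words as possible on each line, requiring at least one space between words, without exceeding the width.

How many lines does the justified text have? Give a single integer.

Line 1: ['bird', 'was', 'cat'] (min_width=12, slack=3)
Line 2: ['telescope', 'fire'] (min_width=14, slack=1)
Line 3: ['salt', 'low', 'salty'] (min_width=14, slack=1)
Line 4: ['library'] (min_width=7, slack=8)
Line 5: ['laboratory'] (min_width=10, slack=5)
Line 6: ['microwave', 'for'] (min_width=13, slack=2)
Line 7: ['give', 'north', 'dog'] (min_width=14, slack=1)
Line 8: ['they', 'yellow'] (min_width=11, slack=4)
Line 9: ['tomato', 'water'] (min_width=12, slack=3)
Line 10: ['brick', 'angry', 'is'] (min_width=14, slack=1)
Line 11: ['network', 'open'] (min_width=12, slack=3)
Line 12: ['red', 'cherry'] (min_width=10, slack=5)
Line 13: ['pharmacy', 'wind'] (min_width=13, slack=2)
Line 14: ['electric', 'purple'] (min_width=15, slack=0)
Total lines: 14

Answer: 14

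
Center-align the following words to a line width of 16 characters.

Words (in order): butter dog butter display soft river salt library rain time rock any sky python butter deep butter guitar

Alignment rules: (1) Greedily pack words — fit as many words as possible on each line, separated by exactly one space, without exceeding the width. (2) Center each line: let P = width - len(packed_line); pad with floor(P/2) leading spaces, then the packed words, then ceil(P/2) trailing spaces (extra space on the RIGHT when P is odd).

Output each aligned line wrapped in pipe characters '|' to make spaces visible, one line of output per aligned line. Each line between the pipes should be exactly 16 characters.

Line 1: ['butter', 'dog'] (min_width=10, slack=6)
Line 2: ['butter', 'display'] (min_width=14, slack=2)
Line 3: ['soft', 'river', 'salt'] (min_width=15, slack=1)
Line 4: ['library', 'rain'] (min_width=12, slack=4)
Line 5: ['time', 'rock', 'any'] (min_width=13, slack=3)
Line 6: ['sky', 'python'] (min_width=10, slack=6)
Line 7: ['butter', 'deep'] (min_width=11, slack=5)
Line 8: ['butter', 'guitar'] (min_width=13, slack=3)

Answer: |   butter dog   |
| butter display |
|soft river salt |
|  library rain  |
| time rock any  |
|   sky python   |
|  butter deep   |
| butter guitar  |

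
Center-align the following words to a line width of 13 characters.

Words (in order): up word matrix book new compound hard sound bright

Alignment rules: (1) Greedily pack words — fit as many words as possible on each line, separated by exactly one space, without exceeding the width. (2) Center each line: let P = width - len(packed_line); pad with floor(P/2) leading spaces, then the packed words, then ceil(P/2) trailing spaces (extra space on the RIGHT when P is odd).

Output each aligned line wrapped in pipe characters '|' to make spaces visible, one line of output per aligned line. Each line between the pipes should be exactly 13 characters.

Line 1: ['up', 'word'] (min_width=7, slack=6)
Line 2: ['matrix', 'book'] (min_width=11, slack=2)
Line 3: ['new', 'compound'] (min_width=12, slack=1)
Line 4: ['hard', 'sound'] (min_width=10, slack=3)
Line 5: ['bright'] (min_width=6, slack=7)

Answer: |   up word   |
| matrix book |
|new compound |
| hard sound  |
|   bright    |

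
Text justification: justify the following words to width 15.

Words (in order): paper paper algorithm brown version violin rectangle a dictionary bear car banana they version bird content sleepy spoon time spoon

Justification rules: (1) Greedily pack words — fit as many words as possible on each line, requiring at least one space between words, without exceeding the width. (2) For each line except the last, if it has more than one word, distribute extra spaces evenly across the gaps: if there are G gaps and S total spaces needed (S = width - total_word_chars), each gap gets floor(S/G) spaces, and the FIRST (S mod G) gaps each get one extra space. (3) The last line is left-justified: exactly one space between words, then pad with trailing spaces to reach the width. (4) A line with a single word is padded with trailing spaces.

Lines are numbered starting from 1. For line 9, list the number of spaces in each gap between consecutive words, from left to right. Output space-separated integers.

Line 1: ['paper', 'paper'] (min_width=11, slack=4)
Line 2: ['algorithm', 'brown'] (min_width=15, slack=0)
Line 3: ['version', 'violin'] (min_width=14, slack=1)
Line 4: ['rectangle', 'a'] (min_width=11, slack=4)
Line 5: ['dictionary', 'bear'] (min_width=15, slack=0)
Line 6: ['car', 'banana', 'they'] (min_width=15, slack=0)
Line 7: ['version', 'bird'] (min_width=12, slack=3)
Line 8: ['content', 'sleepy'] (min_width=14, slack=1)
Line 9: ['spoon', 'time'] (min_width=10, slack=5)
Line 10: ['spoon'] (min_width=5, slack=10)

Answer: 6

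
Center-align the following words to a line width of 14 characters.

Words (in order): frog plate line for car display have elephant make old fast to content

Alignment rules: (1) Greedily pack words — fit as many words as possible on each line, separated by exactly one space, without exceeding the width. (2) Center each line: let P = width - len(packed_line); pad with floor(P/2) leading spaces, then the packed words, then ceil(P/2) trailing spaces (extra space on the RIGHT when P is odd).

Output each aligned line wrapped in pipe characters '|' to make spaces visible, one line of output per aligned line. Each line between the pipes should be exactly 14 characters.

Answer: |  frog plate  |
| line for car |
| display have |
|elephant make |
| old fast to  |
|   content    |

Derivation:
Line 1: ['frog', 'plate'] (min_width=10, slack=4)
Line 2: ['line', 'for', 'car'] (min_width=12, slack=2)
Line 3: ['display', 'have'] (min_width=12, slack=2)
Line 4: ['elephant', 'make'] (min_width=13, slack=1)
Line 5: ['old', 'fast', 'to'] (min_width=11, slack=3)
Line 6: ['content'] (min_width=7, slack=7)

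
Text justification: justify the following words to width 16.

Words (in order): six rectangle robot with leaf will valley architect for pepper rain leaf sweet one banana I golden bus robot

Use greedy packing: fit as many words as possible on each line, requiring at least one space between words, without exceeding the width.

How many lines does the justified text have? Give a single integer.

Line 1: ['six', 'rectangle'] (min_width=13, slack=3)
Line 2: ['robot', 'with', 'leaf'] (min_width=15, slack=1)
Line 3: ['will', 'valley'] (min_width=11, slack=5)
Line 4: ['architect', 'for'] (min_width=13, slack=3)
Line 5: ['pepper', 'rain', 'leaf'] (min_width=16, slack=0)
Line 6: ['sweet', 'one', 'banana'] (min_width=16, slack=0)
Line 7: ['I', 'golden', 'bus'] (min_width=12, slack=4)
Line 8: ['robot'] (min_width=5, slack=11)
Total lines: 8

Answer: 8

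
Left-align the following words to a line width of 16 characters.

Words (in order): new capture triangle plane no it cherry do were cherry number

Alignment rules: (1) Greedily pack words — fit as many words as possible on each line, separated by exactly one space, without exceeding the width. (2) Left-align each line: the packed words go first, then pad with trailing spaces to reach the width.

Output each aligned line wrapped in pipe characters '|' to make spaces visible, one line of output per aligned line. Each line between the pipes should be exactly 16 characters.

Answer: |new capture     |
|triangle plane  |
|no it cherry do |
|were cherry     |
|number          |

Derivation:
Line 1: ['new', 'capture'] (min_width=11, slack=5)
Line 2: ['triangle', 'plane'] (min_width=14, slack=2)
Line 3: ['no', 'it', 'cherry', 'do'] (min_width=15, slack=1)
Line 4: ['were', 'cherry'] (min_width=11, slack=5)
Line 5: ['number'] (min_width=6, slack=10)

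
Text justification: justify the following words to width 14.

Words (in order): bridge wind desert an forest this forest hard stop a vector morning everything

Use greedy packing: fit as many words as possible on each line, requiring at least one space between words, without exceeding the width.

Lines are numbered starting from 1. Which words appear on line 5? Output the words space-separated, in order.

Line 1: ['bridge', 'wind'] (min_width=11, slack=3)
Line 2: ['desert', 'an'] (min_width=9, slack=5)
Line 3: ['forest', 'this'] (min_width=11, slack=3)
Line 4: ['forest', 'hard'] (min_width=11, slack=3)
Line 5: ['stop', 'a', 'vector'] (min_width=13, slack=1)
Line 6: ['morning'] (min_width=7, slack=7)
Line 7: ['everything'] (min_width=10, slack=4)

Answer: stop a vector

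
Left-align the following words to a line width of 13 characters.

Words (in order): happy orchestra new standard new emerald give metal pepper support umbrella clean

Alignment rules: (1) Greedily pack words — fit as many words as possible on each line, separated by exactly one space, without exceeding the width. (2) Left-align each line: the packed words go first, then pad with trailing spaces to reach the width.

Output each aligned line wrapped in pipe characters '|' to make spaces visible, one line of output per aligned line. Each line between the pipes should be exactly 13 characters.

Line 1: ['happy'] (min_width=5, slack=8)
Line 2: ['orchestra', 'new'] (min_width=13, slack=0)
Line 3: ['standard', 'new'] (min_width=12, slack=1)
Line 4: ['emerald', 'give'] (min_width=12, slack=1)
Line 5: ['metal', 'pepper'] (min_width=12, slack=1)
Line 6: ['support'] (min_width=7, slack=6)
Line 7: ['umbrella'] (min_width=8, slack=5)
Line 8: ['clean'] (min_width=5, slack=8)

Answer: |happy        |
|orchestra new|
|standard new |
|emerald give |
|metal pepper |
|support      |
|umbrella     |
|clean        |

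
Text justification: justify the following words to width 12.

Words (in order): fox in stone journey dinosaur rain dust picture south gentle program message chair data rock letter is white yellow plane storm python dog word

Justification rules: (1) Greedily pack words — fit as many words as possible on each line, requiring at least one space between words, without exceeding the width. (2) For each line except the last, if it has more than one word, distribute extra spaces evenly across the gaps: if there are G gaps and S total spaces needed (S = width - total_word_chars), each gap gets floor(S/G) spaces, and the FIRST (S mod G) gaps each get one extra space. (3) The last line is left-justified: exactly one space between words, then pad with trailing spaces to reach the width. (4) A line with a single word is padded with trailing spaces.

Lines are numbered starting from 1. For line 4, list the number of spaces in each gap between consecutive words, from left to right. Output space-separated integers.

Line 1: ['fox', 'in', 'stone'] (min_width=12, slack=0)
Line 2: ['journey'] (min_width=7, slack=5)
Line 3: ['dinosaur'] (min_width=8, slack=4)
Line 4: ['rain', 'dust'] (min_width=9, slack=3)
Line 5: ['picture'] (min_width=7, slack=5)
Line 6: ['south', 'gentle'] (min_width=12, slack=0)
Line 7: ['program'] (min_width=7, slack=5)
Line 8: ['message'] (min_width=7, slack=5)
Line 9: ['chair', 'data'] (min_width=10, slack=2)
Line 10: ['rock', 'letter'] (min_width=11, slack=1)
Line 11: ['is', 'white'] (min_width=8, slack=4)
Line 12: ['yellow', 'plane'] (min_width=12, slack=0)
Line 13: ['storm', 'python'] (min_width=12, slack=0)
Line 14: ['dog', 'word'] (min_width=8, slack=4)

Answer: 4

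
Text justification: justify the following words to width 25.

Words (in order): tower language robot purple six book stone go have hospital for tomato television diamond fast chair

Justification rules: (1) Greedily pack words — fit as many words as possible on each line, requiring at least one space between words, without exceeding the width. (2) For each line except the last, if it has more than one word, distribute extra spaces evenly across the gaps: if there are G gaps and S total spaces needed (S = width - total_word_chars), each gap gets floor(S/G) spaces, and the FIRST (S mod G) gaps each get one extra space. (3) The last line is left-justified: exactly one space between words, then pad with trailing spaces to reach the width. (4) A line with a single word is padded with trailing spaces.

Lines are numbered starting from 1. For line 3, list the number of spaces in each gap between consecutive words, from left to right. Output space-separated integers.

Answer: 2 1 1

Derivation:
Line 1: ['tower', 'language', 'robot'] (min_width=20, slack=5)
Line 2: ['purple', 'six', 'book', 'stone', 'go'] (min_width=24, slack=1)
Line 3: ['have', 'hospital', 'for', 'tomato'] (min_width=24, slack=1)
Line 4: ['television', 'diamond', 'fast'] (min_width=23, slack=2)
Line 5: ['chair'] (min_width=5, slack=20)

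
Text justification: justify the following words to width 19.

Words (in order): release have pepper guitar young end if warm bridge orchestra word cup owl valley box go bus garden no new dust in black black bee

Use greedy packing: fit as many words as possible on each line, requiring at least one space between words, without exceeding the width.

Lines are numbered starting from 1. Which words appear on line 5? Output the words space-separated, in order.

Answer: owl valley box go

Derivation:
Line 1: ['release', 'have', 'pepper'] (min_width=19, slack=0)
Line 2: ['guitar', 'young', 'end', 'if'] (min_width=19, slack=0)
Line 3: ['warm', 'bridge'] (min_width=11, slack=8)
Line 4: ['orchestra', 'word', 'cup'] (min_width=18, slack=1)
Line 5: ['owl', 'valley', 'box', 'go'] (min_width=17, slack=2)
Line 6: ['bus', 'garden', 'no', 'new'] (min_width=17, slack=2)
Line 7: ['dust', 'in', 'black', 'black'] (min_width=19, slack=0)
Line 8: ['bee'] (min_width=3, slack=16)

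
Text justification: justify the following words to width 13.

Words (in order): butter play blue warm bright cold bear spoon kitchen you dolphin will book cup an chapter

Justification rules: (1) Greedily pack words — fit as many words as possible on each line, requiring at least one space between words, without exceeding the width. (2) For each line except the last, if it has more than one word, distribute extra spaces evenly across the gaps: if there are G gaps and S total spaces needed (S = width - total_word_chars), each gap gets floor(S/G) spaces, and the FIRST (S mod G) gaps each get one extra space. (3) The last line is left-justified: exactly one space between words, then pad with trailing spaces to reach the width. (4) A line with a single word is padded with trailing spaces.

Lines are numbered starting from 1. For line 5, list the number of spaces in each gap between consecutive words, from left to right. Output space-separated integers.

Answer: 3

Derivation:
Line 1: ['butter', 'play'] (min_width=11, slack=2)
Line 2: ['blue', 'warm'] (min_width=9, slack=4)
Line 3: ['bright', 'cold'] (min_width=11, slack=2)
Line 4: ['bear', 'spoon'] (min_width=10, slack=3)
Line 5: ['kitchen', 'you'] (min_width=11, slack=2)
Line 6: ['dolphin', 'will'] (min_width=12, slack=1)
Line 7: ['book', 'cup', 'an'] (min_width=11, slack=2)
Line 8: ['chapter'] (min_width=7, slack=6)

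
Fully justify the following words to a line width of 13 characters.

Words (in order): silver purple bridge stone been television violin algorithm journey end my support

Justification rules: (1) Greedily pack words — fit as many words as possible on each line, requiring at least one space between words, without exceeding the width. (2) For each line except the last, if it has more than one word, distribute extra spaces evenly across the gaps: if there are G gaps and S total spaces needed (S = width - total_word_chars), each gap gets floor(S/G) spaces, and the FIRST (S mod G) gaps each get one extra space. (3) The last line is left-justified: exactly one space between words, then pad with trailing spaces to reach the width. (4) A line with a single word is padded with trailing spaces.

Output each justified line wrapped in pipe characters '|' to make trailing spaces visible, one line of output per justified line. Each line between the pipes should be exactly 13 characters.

Line 1: ['silver', 'purple'] (min_width=13, slack=0)
Line 2: ['bridge', 'stone'] (min_width=12, slack=1)
Line 3: ['been'] (min_width=4, slack=9)
Line 4: ['television'] (min_width=10, slack=3)
Line 5: ['violin'] (min_width=6, slack=7)
Line 6: ['algorithm'] (min_width=9, slack=4)
Line 7: ['journey', 'end'] (min_width=11, slack=2)
Line 8: ['my', 'support'] (min_width=10, slack=3)

Answer: |silver purple|
|bridge  stone|
|been         |
|television   |
|violin       |
|algorithm    |
|journey   end|
|my support   |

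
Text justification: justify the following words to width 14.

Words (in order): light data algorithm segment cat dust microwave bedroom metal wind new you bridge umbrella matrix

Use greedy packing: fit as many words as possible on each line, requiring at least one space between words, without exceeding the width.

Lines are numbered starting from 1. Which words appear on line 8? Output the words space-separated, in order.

Line 1: ['light', 'data'] (min_width=10, slack=4)
Line 2: ['algorithm'] (min_width=9, slack=5)
Line 3: ['segment', 'cat'] (min_width=11, slack=3)
Line 4: ['dust', 'microwave'] (min_width=14, slack=0)
Line 5: ['bedroom', 'metal'] (min_width=13, slack=1)
Line 6: ['wind', 'new', 'you'] (min_width=12, slack=2)
Line 7: ['bridge'] (min_width=6, slack=8)
Line 8: ['umbrella'] (min_width=8, slack=6)
Line 9: ['matrix'] (min_width=6, slack=8)

Answer: umbrella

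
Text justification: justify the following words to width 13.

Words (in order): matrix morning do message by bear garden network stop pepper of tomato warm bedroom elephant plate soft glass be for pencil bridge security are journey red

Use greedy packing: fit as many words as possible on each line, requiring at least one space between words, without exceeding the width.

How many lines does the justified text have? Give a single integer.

Line 1: ['matrix'] (min_width=6, slack=7)
Line 2: ['morning', 'do'] (min_width=10, slack=3)
Line 3: ['message', 'by'] (min_width=10, slack=3)
Line 4: ['bear', 'garden'] (min_width=11, slack=2)
Line 5: ['network', 'stop'] (min_width=12, slack=1)
Line 6: ['pepper', 'of'] (min_width=9, slack=4)
Line 7: ['tomato', 'warm'] (min_width=11, slack=2)
Line 8: ['bedroom'] (min_width=7, slack=6)
Line 9: ['elephant'] (min_width=8, slack=5)
Line 10: ['plate', 'soft'] (min_width=10, slack=3)
Line 11: ['glass', 'be', 'for'] (min_width=12, slack=1)
Line 12: ['pencil', 'bridge'] (min_width=13, slack=0)
Line 13: ['security', 'are'] (min_width=12, slack=1)
Line 14: ['journey', 'red'] (min_width=11, slack=2)
Total lines: 14

Answer: 14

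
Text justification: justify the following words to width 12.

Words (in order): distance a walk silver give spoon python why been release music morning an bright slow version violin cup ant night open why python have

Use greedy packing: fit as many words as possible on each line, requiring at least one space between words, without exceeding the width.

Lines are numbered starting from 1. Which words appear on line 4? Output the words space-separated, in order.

Answer: python why

Derivation:
Line 1: ['distance', 'a'] (min_width=10, slack=2)
Line 2: ['walk', 'silver'] (min_width=11, slack=1)
Line 3: ['give', 'spoon'] (min_width=10, slack=2)
Line 4: ['python', 'why'] (min_width=10, slack=2)
Line 5: ['been', 'release'] (min_width=12, slack=0)
Line 6: ['music'] (min_width=5, slack=7)
Line 7: ['morning', 'an'] (min_width=10, slack=2)
Line 8: ['bright', 'slow'] (min_width=11, slack=1)
Line 9: ['version'] (min_width=7, slack=5)
Line 10: ['violin', 'cup'] (min_width=10, slack=2)
Line 11: ['ant', 'night'] (min_width=9, slack=3)
Line 12: ['open', 'why'] (min_width=8, slack=4)
Line 13: ['python', 'have'] (min_width=11, slack=1)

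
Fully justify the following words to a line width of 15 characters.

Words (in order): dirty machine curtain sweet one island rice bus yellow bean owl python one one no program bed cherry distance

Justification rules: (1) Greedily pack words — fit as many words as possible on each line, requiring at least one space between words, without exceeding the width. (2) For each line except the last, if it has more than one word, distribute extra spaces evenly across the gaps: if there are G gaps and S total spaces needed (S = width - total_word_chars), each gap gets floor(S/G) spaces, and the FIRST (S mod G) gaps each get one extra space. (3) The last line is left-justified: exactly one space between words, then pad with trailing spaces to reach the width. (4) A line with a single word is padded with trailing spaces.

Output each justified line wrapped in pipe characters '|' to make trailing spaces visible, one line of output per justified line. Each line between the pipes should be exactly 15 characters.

Answer: |dirty   machine|
|curtain   sweet|
|one island rice|
|bus yellow bean|
|owl  python one|
|one  no program|
|bed      cherry|
|distance       |

Derivation:
Line 1: ['dirty', 'machine'] (min_width=13, slack=2)
Line 2: ['curtain', 'sweet'] (min_width=13, slack=2)
Line 3: ['one', 'island', 'rice'] (min_width=15, slack=0)
Line 4: ['bus', 'yellow', 'bean'] (min_width=15, slack=0)
Line 5: ['owl', 'python', 'one'] (min_width=14, slack=1)
Line 6: ['one', 'no', 'program'] (min_width=14, slack=1)
Line 7: ['bed', 'cherry'] (min_width=10, slack=5)
Line 8: ['distance'] (min_width=8, slack=7)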